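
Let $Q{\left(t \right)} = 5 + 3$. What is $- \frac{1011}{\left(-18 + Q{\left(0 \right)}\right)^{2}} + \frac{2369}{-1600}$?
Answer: $- \frac{3709}{320} \approx -11.591$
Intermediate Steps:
$Q{\left(t \right)} = 8$
$- \frac{1011}{\left(-18 + Q{\left(0 \right)}\right)^{2}} + \frac{2369}{-1600} = - \frac{1011}{\left(-18 + 8\right)^{2}} + \frac{2369}{-1600} = - \frac{1011}{\left(-10\right)^{2}} + 2369 \left(- \frac{1}{1600}\right) = - \frac{1011}{100} - \frac{2369}{1600} = - \frac{3709}{320}$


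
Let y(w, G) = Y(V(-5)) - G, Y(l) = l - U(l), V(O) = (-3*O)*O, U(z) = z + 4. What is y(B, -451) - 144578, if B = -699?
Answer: -144131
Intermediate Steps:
U(z) = 4 + z
V(O) = -3*O**2
Y(l) = -4 (Y(l) = l - (4 + l) = l + (-4 - l) = -4)
y(w, G) = -4 - G
y(B, -451) - 144578 = (-4 - 1*(-451)) - 144578 = (-4 + 451) - 144578 = 447 - 144578 = -144131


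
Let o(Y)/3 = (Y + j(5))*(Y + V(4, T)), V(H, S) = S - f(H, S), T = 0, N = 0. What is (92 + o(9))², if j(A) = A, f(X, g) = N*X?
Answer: 220900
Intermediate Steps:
f(X, g) = 0 (f(X, g) = 0*X = 0)
V(H, S) = S (V(H, S) = S - 1*0 = S + 0 = S)
o(Y) = 3*Y*(5 + Y) (o(Y) = 3*((Y + 5)*(Y + 0)) = 3*((5 + Y)*Y) = 3*(Y*(5 + Y)) = 3*Y*(5 + Y))
(92 + o(9))² = (92 + 3*9*(5 + 9))² = (92 + 3*9*14)² = (92 + 378)² = 470² = 220900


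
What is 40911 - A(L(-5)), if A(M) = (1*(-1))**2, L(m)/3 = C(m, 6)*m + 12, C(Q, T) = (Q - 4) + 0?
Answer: 40910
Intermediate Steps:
C(Q, T) = -4 + Q (C(Q, T) = (-4 + Q) + 0 = -4 + Q)
L(m) = 36 + 3*m*(-4 + m) (L(m) = 3*((-4 + m)*m + 12) = 3*(m*(-4 + m) + 12) = 3*(12 + m*(-4 + m)) = 36 + 3*m*(-4 + m))
A(M) = 1 (A(M) = (-1)**2 = 1)
40911 - A(L(-5)) = 40911 - 1*1 = 40911 - 1 = 40910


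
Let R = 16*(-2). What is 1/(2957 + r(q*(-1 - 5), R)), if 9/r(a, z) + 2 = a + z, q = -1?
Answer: 28/82787 ≈ 0.00033822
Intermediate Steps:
R = -32
r(a, z) = 9/(-2 + a + z) (r(a, z) = 9/(-2 + (a + z)) = 9/(-2 + a + z))
1/(2957 + r(q*(-1 - 5), R)) = 1/(2957 + 9/(-2 - (-1 - 5) - 32)) = 1/(2957 + 9/(-2 - 1*(-6) - 32)) = 1/(2957 + 9/(-2 + 6 - 32)) = 1/(2957 + 9/(-28)) = 1/(2957 + 9*(-1/28)) = 1/(2957 - 9/28) = 1/(82787/28) = 28/82787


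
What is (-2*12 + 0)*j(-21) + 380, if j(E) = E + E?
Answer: 1388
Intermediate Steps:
j(E) = 2*E
(-2*12 + 0)*j(-21) + 380 = (-2*12 + 0)*(2*(-21)) + 380 = (-24 + 0)*(-42) + 380 = -24*(-42) + 380 = 1008 + 380 = 1388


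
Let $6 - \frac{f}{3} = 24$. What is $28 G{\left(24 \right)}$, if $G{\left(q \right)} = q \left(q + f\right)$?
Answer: $-20160$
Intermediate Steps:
$f = -54$ ($f = 18 - 72 = -54$)
$G{\left(q \right)} = q \left(-54 + q\right)$ ($G{\left(q \right)} = q \left(q - 54\right) = q \left(-54 + q\right)$)
$28 G{\left(24 \right)} = 28 \cdot 24 \left(-54 + 24\right) = 28 \cdot 24 \left(-30\right) = 28 \left(-720\right) = -20160$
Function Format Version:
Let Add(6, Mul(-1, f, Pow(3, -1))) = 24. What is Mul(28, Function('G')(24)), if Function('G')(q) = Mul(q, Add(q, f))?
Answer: -20160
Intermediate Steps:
f = -54 (f = Add(18, Mul(-3, 24)) = Add(18, -72) = -54)
Function('G')(q) = Mul(q, Add(-54, q)) (Function('G')(q) = Mul(q, Add(q, -54)) = Mul(q, Add(-54, q)))
Mul(28, Function('G')(24)) = Mul(28, Mul(24, Add(-54, 24))) = Mul(28, Mul(24, -30)) = Mul(28, -720) = -20160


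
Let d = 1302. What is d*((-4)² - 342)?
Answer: -424452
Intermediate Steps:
d*((-4)² - 342) = 1302*((-4)² - 342) = 1302*(16 - 342) = 1302*(-326) = -424452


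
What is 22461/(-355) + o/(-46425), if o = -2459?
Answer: -208375796/3296175 ≈ -63.217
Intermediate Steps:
22461/(-355) + o/(-46425) = 22461/(-355) - 2459/(-46425) = 22461*(-1/355) - 2459*(-1/46425) = -22461/355 + 2459/46425 = -208375796/3296175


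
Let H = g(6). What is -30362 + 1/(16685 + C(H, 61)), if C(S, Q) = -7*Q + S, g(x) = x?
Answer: -493807567/16264 ≈ -30362.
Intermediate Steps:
H = 6
C(S, Q) = S - 7*Q
-30362 + 1/(16685 + C(H, 61)) = -30362 + 1/(16685 + (6 - 7*61)) = -30362 + 1/(16685 + (6 - 427)) = -30362 + 1/(16685 - 421) = -30362 + 1/16264 = -493807567/16264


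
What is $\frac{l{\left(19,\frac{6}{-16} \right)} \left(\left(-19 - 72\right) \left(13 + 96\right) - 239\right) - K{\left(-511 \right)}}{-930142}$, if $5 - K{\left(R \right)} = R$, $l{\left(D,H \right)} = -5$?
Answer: $- \frac{25137}{465071} \approx -0.05405$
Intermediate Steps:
$K{\left(R \right)} = 5 - R$
$\frac{l{\left(19,\frac{6}{-16} \right)} \left(\left(-19 - 72\right) \left(13 + 96\right) - 239\right) - K{\left(-511 \right)}}{-930142} = \frac{- 5 \left(\left(-19 - 72\right) \left(13 + 96\right) - 239\right) - \left(5 - -511\right)}{-930142} = \left(- 5 \left(\left(-91\right) 109 - 239\right) - \left(5 + 511\right)\right) \left(- \frac{1}{930142}\right) = \left(- 5 \left(-9919 - 239\right) - 516\right) \left(- \frac{1}{930142}\right) = \left(\left(-5\right) \left(-10158\right) - 516\right) \left(- \frac{1}{930142}\right) = \left(50790 - 516\right) \left(- \frac{1}{930142}\right) = 50274 \left(- \frac{1}{930142}\right) = - \frac{25137}{465071}$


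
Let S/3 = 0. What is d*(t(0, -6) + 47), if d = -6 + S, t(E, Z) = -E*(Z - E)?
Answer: -282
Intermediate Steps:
S = 0 (S = 3*0 = 0)
t(E, Z) = -E*(Z - E)
d = -6 (d = -6 + 0 = -6)
d*(t(0, -6) + 47) = -6*(0*(0 - 1*(-6)) + 47) = -6*(0*(0 + 6) + 47) = -6*(0*6 + 47) = -6*(0 + 47) = -6*47 = -282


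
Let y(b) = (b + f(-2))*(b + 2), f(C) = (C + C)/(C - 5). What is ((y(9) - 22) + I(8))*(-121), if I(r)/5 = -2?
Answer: -62073/7 ≈ -8867.6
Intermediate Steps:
f(C) = 2*C/(-5 + C) (f(C) = (2*C)/(-5 + C) = 2*C/(-5 + C))
y(b) = (2 + b)*(4/7 + b) (y(b) = (b + 2*(-2)/(-5 - 2))*(b + 2) = (b + 2*(-2)/(-7))*(2 + b) = (b + 2*(-2)*(-⅐))*(2 + b) = (b + 4/7)*(2 + b) = (4/7 + b)*(2 + b) = (2 + b)*(4/7 + b))
I(r) = -10 (I(r) = 5*(-2) = -10)
((y(9) - 22) + I(8))*(-121) = (((8/7 + 9² + (18/7)*9) - 22) - 10)*(-121) = (((8/7 + 81 + 162/7) - 22) - 10)*(-121) = ((737/7 - 22) - 10)*(-121) = (583/7 - 10)*(-121) = (513/7)*(-121) = -62073/7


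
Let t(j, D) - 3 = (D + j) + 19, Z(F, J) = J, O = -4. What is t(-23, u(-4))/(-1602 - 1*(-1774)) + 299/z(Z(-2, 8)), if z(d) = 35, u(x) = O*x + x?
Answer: 51813/6020 ≈ 8.6068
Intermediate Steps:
u(x) = -3*x (u(x) = -4*x + x = -3*x)
t(j, D) = 22 + D + j (t(j, D) = 3 + ((D + j) + 19) = 3 + (19 + D + j) = 22 + D + j)
t(-23, u(-4))/(-1602 - 1*(-1774)) + 299/z(Z(-2, 8)) = (22 - 3*(-4) - 23)/(-1602 - 1*(-1774)) + 299/35 = (22 + 12 - 23)/(-1602 + 1774) + 299*(1/35) = 11/172 + 299/35 = 51813/6020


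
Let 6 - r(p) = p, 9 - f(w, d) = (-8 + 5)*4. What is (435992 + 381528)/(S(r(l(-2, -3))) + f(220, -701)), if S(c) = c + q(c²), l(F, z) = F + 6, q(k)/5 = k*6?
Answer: 74320/13 ≈ 5716.9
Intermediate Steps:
f(w, d) = 21 (f(w, d) = 9 - (-8 + 5)*4 = 9 - (-3)*4 = 9 - 1*(-12) = 9 + 12 = 21)
q(k) = 30*k (q(k) = 5*(k*6) = 5*(6*k) = 30*k)
l(F, z) = 6 + F
r(p) = 6 - p
S(c) = c + 30*c²
(435992 + 381528)/(S(r(l(-2, -3))) + f(220, -701)) = (435992 + 381528)/((6 - (6 - 2))*(1 + 30*(6 - (6 - 2))) + 21) = 817520/((6 - 1*4)*(1 + 30*(6 - 1*4)) + 21) = 817520/((6 - 4)*(1 + 30*(6 - 4)) + 21) = 817520/(2*(1 + 30*2) + 21) = 817520/(2*(1 + 60) + 21) = 817520/(2*61 + 21) = 817520/(122 + 21) = 817520/143 = 817520*(1/143) = 74320/13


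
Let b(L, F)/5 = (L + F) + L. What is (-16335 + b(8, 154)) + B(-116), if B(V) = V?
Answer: -15601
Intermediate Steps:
b(L, F) = 5*F + 10*L (b(L, F) = 5*((L + F) + L) = 5*((F + L) + L) = 5*(F + 2*L) = 5*F + 10*L)
(-16335 + b(8, 154)) + B(-116) = (-16335 + (5*154 + 10*8)) - 116 = (-16335 + (770 + 80)) - 116 = (-16335 + 850) - 116 = -15485 - 116 = -15601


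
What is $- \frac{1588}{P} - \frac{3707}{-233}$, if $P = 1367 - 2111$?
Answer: $\frac{782003}{43338} \approx 18.044$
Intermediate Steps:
$P = -744$
$- \frac{1588}{P} - \frac{3707}{-233} = - \frac{1588}{-744} - \frac{3707}{-233} = \left(-1588\right) \left(- \frac{1}{744}\right) - - \frac{3707}{233} = \frac{397}{186} + \frac{3707}{233} = \frac{782003}{43338}$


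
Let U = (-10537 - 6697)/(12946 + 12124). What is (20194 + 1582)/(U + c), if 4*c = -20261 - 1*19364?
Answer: -1091848640/496733843 ≈ -2.1981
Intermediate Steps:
c = -39625/4 (c = (-20261 - 1*19364)/4 = (-20261 - 19364)/4 = (¼)*(-39625) = -39625/4 ≈ -9906.3)
U = -8617/12535 (U = -17234/25070 = -17234*1/25070 = -8617/12535 ≈ -0.68744)
(20194 + 1582)/(U + c) = (20194 + 1582)/(-8617/12535 - 39625/4) = 21776/(-496733843/50140) = 21776*(-50140/496733843) = -1091848640/496733843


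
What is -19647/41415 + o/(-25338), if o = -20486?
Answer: 58435334/174895545 ≈ 0.33412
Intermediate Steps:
-19647/41415 + o/(-25338) = -19647/41415 - 20486/(-25338) = -19647*1/41415 - 20486*(-1/25338) = -6549/13805 + 10243/12669 = 58435334/174895545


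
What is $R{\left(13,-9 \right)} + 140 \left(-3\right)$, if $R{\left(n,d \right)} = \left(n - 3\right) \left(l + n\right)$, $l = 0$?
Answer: $-290$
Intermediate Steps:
$R{\left(n,d \right)} = n \left(-3 + n\right)$ ($R{\left(n,d \right)} = \left(n - 3\right) \left(0 + n\right) = \left(-3 + n\right) n = n \left(-3 + n\right)$)
$R{\left(13,-9 \right)} + 140 \left(-3\right) = 13 \left(-3 + 13\right) + 140 \left(-3\right) = 13 \cdot 10 - 420 = 130 - 420 = -290$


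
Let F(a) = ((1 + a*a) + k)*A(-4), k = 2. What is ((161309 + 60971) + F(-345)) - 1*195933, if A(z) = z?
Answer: -449765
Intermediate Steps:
F(a) = -12 - 4*a² (F(a) = ((1 + a*a) + 2)*(-4) = ((1 + a²) + 2)*(-4) = (3 + a²)*(-4) = -12 - 4*a²)
((161309 + 60971) + F(-345)) - 1*195933 = ((161309 + 60971) + (-12 - 4*(-345)²)) - 1*195933 = (222280 + (-12 - 4*119025)) - 195933 = (222280 + (-12 - 476100)) - 195933 = (222280 - 476112) - 195933 = -253832 - 195933 = -449765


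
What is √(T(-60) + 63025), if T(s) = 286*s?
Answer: √45865 ≈ 214.16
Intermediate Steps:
√(T(-60) + 63025) = √(286*(-60) + 63025) = √(-17160 + 63025) = √45865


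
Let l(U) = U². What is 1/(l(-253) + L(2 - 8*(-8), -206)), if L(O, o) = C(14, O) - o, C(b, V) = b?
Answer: 1/64229 ≈ 1.5569e-5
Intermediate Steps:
L(O, o) = 14 - o
1/(l(-253) + L(2 - 8*(-8), -206)) = 1/((-253)² + (14 - 1*(-206))) = 1/(64009 + (14 + 206)) = 1/(64009 + 220) = 1/64229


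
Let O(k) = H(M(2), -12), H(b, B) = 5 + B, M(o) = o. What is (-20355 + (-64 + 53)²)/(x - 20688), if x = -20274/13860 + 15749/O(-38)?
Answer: 46740540/52989829 ≈ 0.88207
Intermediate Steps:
O(k) = -7 (O(k) = 5 - 12 = -7)
x = -5200549/2310 (x = -20274/13860 + 15749/(-7) = -20274*1/13860 + 15749*(-⅐) = -3379/2310 - 15749/7 = -5200549/2310 ≈ -2251.3)
(-20355 + (-64 + 53)²)/(x - 20688) = (-20355 + (-64 + 53)²)/(-5200549/2310 - 20688) = (-20355 + (-11)²)/(-52989829/2310) = (-20355 + 121)*(-2310/52989829) = -20234*(-2310/52989829) = 46740540/52989829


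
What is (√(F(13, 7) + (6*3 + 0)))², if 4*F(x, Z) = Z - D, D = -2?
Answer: 81/4 ≈ 20.250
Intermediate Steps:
F(x, Z) = ½ + Z/4 (F(x, Z) = (Z - 1*(-2))/4 = (Z + 2)/4 = (2 + Z)/4 = ½ + Z/4)
(√(F(13, 7) + (6*3 + 0)))² = (√((½ + (¼)*7) + (6*3 + 0)))² = (√((½ + 7/4) + (18 + 0)))² = (√(9/4 + 18))² = (√(81/4))² = (9/2)² = 81/4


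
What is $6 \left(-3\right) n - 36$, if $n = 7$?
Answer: $-162$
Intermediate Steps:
$6 \left(-3\right) n - 36 = 6 \left(-3\right) 7 - 36 = \left(-18\right) 7 - 36 = -126 - 36 = -162$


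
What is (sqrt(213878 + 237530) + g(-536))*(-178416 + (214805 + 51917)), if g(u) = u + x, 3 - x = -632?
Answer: 8742294 + 353224*sqrt(28213) ≈ 6.8072e+7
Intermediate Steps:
x = 635 (x = 3 - 1*(-632) = 3 + 632 = 635)
g(u) = 635 + u (g(u) = u + 635 = 635 + u)
(sqrt(213878 + 237530) + g(-536))*(-178416 + (214805 + 51917)) = (sqrt(213878 + 237530) + (635 - 536))*(-178416 + (214805 + 51917)) = (sqrt(451408) + 99)*(-178416 + 266722) = (4*sqrt(28213) + 99)*88306 = (99 + 4*sqrt(28213))*88306 = 8742294 + 353224*sqrt(28213)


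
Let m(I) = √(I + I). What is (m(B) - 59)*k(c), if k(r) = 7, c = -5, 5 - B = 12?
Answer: -413 + 7*I*√14 ≈ -413.0 + 26.192*I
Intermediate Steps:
B = -7 (B = 5 - 1*12 = 5 - 12 = -7)
m(I) = √2*√I (m(I) = √(2*I) = √2*√I)
(m(B) - 59)*k(c) = (√2*√(-7) - 59)*7 = (√2*(I*√7) - 59)*7 = (I*√14 - 59)*7 = (-59 + I*√14)*7 = -413 + 7*I*√14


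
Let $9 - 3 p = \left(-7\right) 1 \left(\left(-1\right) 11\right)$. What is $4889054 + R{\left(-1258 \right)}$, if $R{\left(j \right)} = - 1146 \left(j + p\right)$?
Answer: $6356698$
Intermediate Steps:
$p = - \frac{68}{3}$ ($p = 3 - \frac{\left(-7\right) 1 \left(\left(-1\right) 11\right)}{3} = 3 - \frac{\left(-7\right) \left(-11\right)}{3} = 3 - \frac{77}{3} = - \frac{68}{3} \approx -22.667$)
$R{\left(j \right)} = 25976 - 1146 j$ ($R{\left(j \right)} = - 1146 \left(j - \frac{68}{3}\right) = - 1146 \left(- \frac{68}{3} + j\right) = 25976 - 1146 j$)
$4889054 + R{\left(-1258 \right)} = 4889054 + \left(25976 - -1441668\right) = 4889054 + \left(25976 + 1441668\right) = 4889054 + 1467644 = 6356698$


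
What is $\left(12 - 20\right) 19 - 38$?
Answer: $-190$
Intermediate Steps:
$\left(12 - 20\right) 19 - 38 = \left(-8\right) 19 - 38 = -152 - 38 = -190$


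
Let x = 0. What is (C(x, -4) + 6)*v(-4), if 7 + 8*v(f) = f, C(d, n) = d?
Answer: -33/4 ≈ -8.2500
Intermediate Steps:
v(f) = -7/8 + f/8
(C(x, -4) + 6)*v(-4) = (0 + 6)*(-7/8 + (1/8)*(-4)) = 6*(-7/8 - 1/2) = 6*(-11/8) = -33/4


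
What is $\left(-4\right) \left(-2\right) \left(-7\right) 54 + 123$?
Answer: $-2901$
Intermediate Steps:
$\left(-4\right) \left(-2\right) \left(-7\right) 54 + 123 = 8 \left(-7\right) 54 + 123 = \left(-56\right) 54 + 123 = -3024 + 123 = -2901$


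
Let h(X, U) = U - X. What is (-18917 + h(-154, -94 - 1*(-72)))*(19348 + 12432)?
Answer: -596987300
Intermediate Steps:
(-18917 + h(-154, -94 - 1*(-72)))*(19348 + 12432) = (-18917 + ((-94 - 1*(-72)) - 1*(-154)))*(19348 + 12432) = (-18917 + ((-94 + 72) + 154))*31780 = (-18917 + (-22 + 154))*31780 = (-18917 + 132)*31780 = -18785*31780 = -596987300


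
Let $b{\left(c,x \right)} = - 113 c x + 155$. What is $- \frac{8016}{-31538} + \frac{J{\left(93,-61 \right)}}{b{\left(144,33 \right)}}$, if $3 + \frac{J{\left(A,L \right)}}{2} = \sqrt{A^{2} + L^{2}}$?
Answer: $\frac{2151673182}{8465130349} - \frac{2 \sqrt{12370}}{536821} \approx 0.25377$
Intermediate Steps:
$b{\left(c,x \right)} = 155 - 113 c x$ ($b{\left(c,x \right)} = - 113 c x + 155 = 155 - 113 c x$)
$J{\left(A,L \right)} = -6 + 2 \sqrt{A^{2} + L^{2}}$
$- \frac{8016}{-31538} + \frac{J{\left(93,-61 \right)}}{b{\left(144,33 \right)}} = - \frac{8016}{-31538} + \frac{-6 + 2 \sqrt{93^{2} + \left(-61\right)^{2}}}{155 - 16272 \cdot 33} = \left(-8016\right) \left(- \frac{1}{31538}\right) + \frac{-6 + 2 \sqrt{8649 + 3721}}{155 - 536976} = \frac{4008}{15769} + \frac{-6 + 2 \sqrt{12370}}{-536821} = \frac{4008}{15769} + \left(-6 + 2 \sqrt{12370}\right) \left(- \frac{1}{536821}\right) = \frac{4008}{15769} + \left(\frac{6}{536821} - \frac{2 \sqrt{12370}}{536821}\right) = \frac{2151673182}{8465130349} - \frac{2 \sqrt{12370}}{536821}$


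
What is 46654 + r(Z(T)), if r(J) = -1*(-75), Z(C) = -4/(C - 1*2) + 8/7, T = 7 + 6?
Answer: 46729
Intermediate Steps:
T = 13
Z(C) = 8/7 - 4/(-2 + C) (Z(C) = -4/(C - 2) + 8*(⅐) = -4/(-2 + C) + 8/7 = 8/7 - 4/(-2 + C))
r(J) = 75
46654 + r(Z(T)) = 46654 + 75 = 46729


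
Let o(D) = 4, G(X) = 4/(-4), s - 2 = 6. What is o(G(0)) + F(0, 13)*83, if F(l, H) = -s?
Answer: -660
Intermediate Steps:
s = 8 (s = 2 + 6 = 8)
G(X) = -1 (G(X) = 4*(-¼) = -1)
F(l, H) = -8 (F(l, H) = -1*8 = -8)
o(G(0)) + F(0, 13)*83 = 4 - 8*83 = 4 - 664 = -660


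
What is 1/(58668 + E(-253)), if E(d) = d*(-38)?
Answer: 1/68282 ≈ 1.4645e-5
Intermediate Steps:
E(d) = -38*d
1/(58668 + E(-253)) = 1/(58668 - 38*(-253)) = 1/(58668 + 9614) = 1/68282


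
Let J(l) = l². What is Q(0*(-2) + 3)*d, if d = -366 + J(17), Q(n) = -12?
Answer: 924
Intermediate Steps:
d = -77 (d = -366 + 17² = -366 + 289 = -77)
Q(0*(-2) + 3)*d = -12*(-77) = 924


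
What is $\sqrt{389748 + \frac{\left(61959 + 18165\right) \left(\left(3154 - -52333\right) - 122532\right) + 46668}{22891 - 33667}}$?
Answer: $\frac{8 \sqrt{2798004115}}{449} \approx 942.47$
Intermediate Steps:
$\sqrt{389748 + \frac{\left(61959 + 18165\right) \left(\left(3154 - -52333\right) - 122532\right) + 46668}{22891 - 33667}} = \sqrt{389748 + \frac{80124 \left(\left(3154 + 52333\right) - 122532\right) + 46668}{-10776}} = \sqrt{389748 + \left(80124 \left(55487 - 122532\right) + 46668\right) \left(- \frac{1}{10776}\right)} = \sqrt{389748 + \left(80124 \left(-67045\right) + 46668\right) \left(- \frac{1}{10776}\right)} = \sqrt{389748 + \left(-5371913580 + 46668\right) \left(- \frac{1}{10776}\right)} = \sqrt{389748 - - \frac{223827788}{449}} = \sqrt{389748 + \frac{223827788}{449}} = \sqrt{\frac{398824640}{449}} = \frac{8 \sqrt{2798004115}}{449}$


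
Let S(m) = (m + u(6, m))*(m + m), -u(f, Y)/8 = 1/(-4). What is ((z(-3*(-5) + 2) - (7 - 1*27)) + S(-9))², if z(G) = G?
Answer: 26569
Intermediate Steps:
u(f, Y) = 2 (u(f, Y) = -8/(-4) = -8*(-¼) = 2)
S(m) = 2*m*(2 + m) (S(m) = (m + 2)*(m + m) = (2 + m)*(2*m) = 2*m*(2 + m))
((z(-3*(-5) + 2) - (7 - 1*27)) + S(-9))² = (((-3*(-5) + 2) - (7 - 1*27)) + 2*(-9)*(2 - 9))² = (((15 + 2) - (7 - 27)) + 2*(-9)*(-7))² = ((17 - 1*(-20)) + 126)² = ((17 + 20) + 126)² = (37 + 126)² = 163² = 26569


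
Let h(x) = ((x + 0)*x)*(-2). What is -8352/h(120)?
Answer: 29/100 ≈ 0.29000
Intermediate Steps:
h(x) = -2*x² (h(x) = (x*x)*(-2) = x²*(-2) = -2*x²)
-8352/h(120) = -8352/((-2*120²)) = -8352/((-2*14400)) = -8352/(-28800) = -8352*(-1/28800) = 29/100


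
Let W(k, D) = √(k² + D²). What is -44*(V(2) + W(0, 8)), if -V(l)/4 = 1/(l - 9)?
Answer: -2640/7 ≈ -377.14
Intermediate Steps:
V(l) = -4/(-9 + l) (V(l) = -4/(l - 9) = -4/(-9 + l))
W(k, D) = √(D² + k²)
-44*(V(2) + W(0, 8)) = -44*(-4/(-9 + 2) + √(8² + 0²)) = -44*(-4/(-7) + √(64 + 0)) = -44*(-4*(-⅐) + √64) = -44*(4/7 + 8) = -44*60/7 = -2640/7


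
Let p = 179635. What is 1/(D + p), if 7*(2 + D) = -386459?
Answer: 7/870972 ≈ 8.0370e-6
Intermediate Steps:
D = -386473/7 (D = -2 + (⅐)*(-386459) = -2 - 386459/7 = -386473/7 ≈ -55210.)
1/(D + p) = 1/(-386473/7 + 179635) = 1/(870972/7) = 7/870972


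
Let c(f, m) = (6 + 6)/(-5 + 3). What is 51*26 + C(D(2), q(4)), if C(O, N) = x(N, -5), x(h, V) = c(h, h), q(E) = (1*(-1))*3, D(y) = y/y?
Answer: 1320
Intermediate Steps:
c(f, m) = -6 (c(f, m) = 12/(-2) = 12*(-½) = -6)
D(y) = 1
q(E) = -3 (q(E) = -1*3 = -3)
x(h, V) = -6
C(O, N) = -6
51*26 + C(D(2), q(4)) = 51*26 - 6 = 1326 - 6 = 1320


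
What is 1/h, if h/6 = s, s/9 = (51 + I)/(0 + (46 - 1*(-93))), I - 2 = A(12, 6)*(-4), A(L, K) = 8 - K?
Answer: 139/2430 ≈ 0.057202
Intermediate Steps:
I = -6 (I = 2 + (8 - 1*6)*(-4) = 2 + (8 - 6)*(-4) = 2 + 2*(-4) = 2 - 8 = -6)
s = 405/139 (s = 9*((51 - 6)/(0 + (46 - 1*(-93)))) = 9*(45/(0 + (46 + 93))) = 9*(45/(0 + 139)) = 9*(45/139) = 405/139 ≈ 2.9137)
h = 2430/139 (h = 6*(405/139) = 2430/139 ≈ 17.482)
1/h = 1/(2430/139) = 139/2430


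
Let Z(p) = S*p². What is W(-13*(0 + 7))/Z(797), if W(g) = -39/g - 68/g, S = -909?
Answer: -107/52543853271 ≈ -2.0364e-9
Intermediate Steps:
Z(p) = -909*p²
W(g) = -107/g
W(-13*(0 + 7))/Z(797) = (-107*(-1/(13*(0 + 7))))/((-909*797²)) = (-107/((-13*7)))/((-909*635209)) = -107/(-91)/(-577404981) = -107*(-1/91)*(-1/577404981) = (107/91)*(-1/577404981) = -107/52543853271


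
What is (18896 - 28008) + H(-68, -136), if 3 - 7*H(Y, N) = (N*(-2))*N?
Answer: -3827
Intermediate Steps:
H(Y, N) = 3/7 + 2*N²/7 (H(Y, N) = 3/7 - N*(-2)*N/7 = 3/7 - (-2*N)*N/7 = 3/7 - (-2)*N²/7 = 3/7 + 2*N²/7)
(18896 - 28008) + H(-68, -136) = (18896 - 28008) + (3/7 + (2/7)*(-136)²) = -9112 + (3/7 + (2/7)*18496) = -9112 + (3/7 + 36992/7) = -9112 + 5285 = -3827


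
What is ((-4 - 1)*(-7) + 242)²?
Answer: 76729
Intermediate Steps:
((-4 - 1)*(-7) + 242)² = (-5*(-7) + 242)² = (35 + 242)² = 277² = 76729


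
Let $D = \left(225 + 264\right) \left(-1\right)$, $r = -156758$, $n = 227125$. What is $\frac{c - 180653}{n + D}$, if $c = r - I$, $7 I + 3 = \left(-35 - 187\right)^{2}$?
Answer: $- \frac{1205579}{793226} \approx -1.5198$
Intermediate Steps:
$I = \frac{49281}{7}$ ($I = - \frac{3}{7} + \frac{\left(-35 - 187\right)^{2}}{7} = - \frac{3}{7} + \frac{\left(-222\right)^{2}}{7} = - \frac{3}{7} + \frac{1}{7} \cdot 49284 = - \frac{3}{7} + \frac{49284}{7} = \frac{49281}{7} \approx 7040.1$)
$c = - \frac{1146587}{7}$ ($c = -156758 - \frac{49281}{7} = - \frac{1146587}{7} \approx -1.638 \cdot 10^{5}$)
$D = -489$ ($D = 489 \left(-1\right) = -489$)
$\frac{c - 180653}{n + D} = \frac{- \frac{1146587}{7} - 180653}{227125 - 489} = - \frac{2411158}{7 \cdot 226636} = \left(- \frac{2411158}{7}\right) \frac{1}{226636} = - \frac{1205579}{793226}$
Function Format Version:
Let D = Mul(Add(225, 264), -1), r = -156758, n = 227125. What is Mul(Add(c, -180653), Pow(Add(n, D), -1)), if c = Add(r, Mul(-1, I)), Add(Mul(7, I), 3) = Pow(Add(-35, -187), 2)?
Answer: Rational(-1205579, 793226) ≈ -1.5198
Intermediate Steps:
I = Rational(49281, 7) (I = Add(Rational(-3, 7), Mul(Rational(1, 7), Pow(Add(-35, -187), 2))) = Add(Rational(-3, 7), Mul(Rational(1, 7), Pow(-222, 2))) = Add(Rational(-3, 7), Mul(Rational(1, 7), 49284)) = Add(Rational(-3, 7), Rational(49284, 7)) = Rational(49281, 7) ≈ 7040.1)
c = Rational(-1146587, 7) (c = Add(-156758, Mul(-1, Rational(49281, 7))) = Add(-156758, Rational(-49281, 7)) = Rational(-1146587, 7) ≈ -1.6380e+5)
D = -489 (D = Mul(489, -1) = -489)
Mul(Add(c, -180653), Pow(Add(n, D), -1)) = Mul(Add(Rational(-1146587, 7), -180653), Pow(Add(227125, -489), -1)) = Mul(Rational(-2411158, 7), Pow(226636, -1)) = Mul(Rational(-2411158, 7), Rational(1, 226636)) = Rational(-1205579, 793226)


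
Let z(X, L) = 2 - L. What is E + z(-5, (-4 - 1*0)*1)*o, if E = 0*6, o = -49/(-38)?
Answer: 147/19 ≈ 7.7368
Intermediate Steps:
o = 49/38 (o = -49*(-1/38) = 49/38 ≈ 1.2895)
E = 0
E + z(-5, (-4 - 1*0)*1)*o = 0 + (2 - (-4 - 1*0))*(49/38) = 0 + (2 - (-4 + 0))*(49/38) = 0 + (2 - (-4))*(49/38) = 0 + (2 - 1*(-4))*(49/38) = 0 + (2 + 4)*(49/38) = 0 + 6*(49/38) = 0 + 147/19 = 147/19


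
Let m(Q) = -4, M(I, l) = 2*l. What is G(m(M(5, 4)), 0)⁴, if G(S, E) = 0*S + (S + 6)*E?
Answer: 0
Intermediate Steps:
G(S, E) = E*(6 + S) (G(S, E) = 0 + (6 + S)*E = 0 + E*(6 + S) = E*(6 + S))
G(m(M(5, 4)), 0)⁴ = (0*(6 - 4))⁴ = (0*2)⁴ = 0⁴ = 0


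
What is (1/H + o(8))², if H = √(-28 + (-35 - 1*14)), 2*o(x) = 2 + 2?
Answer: (154 - I*√77)²/5929 ≈ 3.987 - 0.45584*I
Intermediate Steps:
o(x) = 2 (o(x) = (2 + 2)/2 = (½)*4 = 2)
H = I*√77 (H = √(-28 + (-35 - 14)) = √(-28 - 49) = √(-77) = I*√77 ≈ 8.775*I)
(1/H + o(8))² = (1/(I*√77) + 2)² = (-I*√77/77 + 2)² = (2 - I*√77/77)²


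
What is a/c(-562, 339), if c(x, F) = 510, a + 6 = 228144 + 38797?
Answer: 53387/102 ≈ 523.40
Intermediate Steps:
a = 266935 (a = -6 + (228144 + 38797) = -6 + 266941 = 266935)
a/c(-562, 339) = 266935/510 = 266935*(1/510) = 53387/102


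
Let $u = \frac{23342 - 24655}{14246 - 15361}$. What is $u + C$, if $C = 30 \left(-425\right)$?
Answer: $- \frac{14214937}{1115} \approx -12749.0$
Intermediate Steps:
$C = -12750$
$u = \frac{1313}{1115}$ ($u = - \frac{1313}{-1115} = \left(-1313\right) \left(- \frac{1}{1115}\right) = \frac{1313}{1115} \approx 1.1776$)
$u + C = \frac{1313}{1115} - 12750 = - \frac{14214937}{1115}$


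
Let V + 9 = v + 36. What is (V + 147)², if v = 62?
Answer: 55696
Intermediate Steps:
V = 89 (V = -9 + (62 + 36) = -9 + 98 = 89)
(V + 147)² = (89 + 147)² = 236² = 55696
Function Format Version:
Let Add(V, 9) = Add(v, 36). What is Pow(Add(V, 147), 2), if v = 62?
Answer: 55696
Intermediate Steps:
V = 89 (V = Add(-9, Add(62, 36)) = Add(-9, 98) = 89)
Pow(Add(V, 147), 2) = Pow(Add(89, 147), 2) = Pow(236, 2) = 55696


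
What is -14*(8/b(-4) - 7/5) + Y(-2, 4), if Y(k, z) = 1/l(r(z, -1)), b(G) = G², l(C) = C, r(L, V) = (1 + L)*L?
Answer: 253/20 ≈ 12.650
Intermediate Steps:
r(L, V) = L*(1 + L)
Y(k, z) = 1/(z*(1 + z))
-14*(8/b(-4) - 7/5) + Y(-2, 4) = -14*(8/((-4)²) - 7/5) + 1/(4*(1 + 4)) = -14*(8/16 - 7*⅕) + (¼)/5 = -14*(8*(1/16) - 7/5) + (¼)*(⅕) = -14*(½ - 7/5) + 1/20 = -14*(-9/10) + 1/20 = 63/5 + 1/20 = 253/20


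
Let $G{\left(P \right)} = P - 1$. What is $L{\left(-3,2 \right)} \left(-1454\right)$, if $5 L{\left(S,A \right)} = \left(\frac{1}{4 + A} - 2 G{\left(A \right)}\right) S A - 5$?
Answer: $- \frac{8724}{5} \approx -1744.8$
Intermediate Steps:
$G{\left(P \right)} = -1 + P$
$L{\left(S,A \right)} = -1 + \frac{A S \left(2 + \frac{1}{4 + A} - 2 A\right)}{5}$ ($L{\left(S,A \right)} = \frac{\left(\frac{1}{4 + A} - 2 \left(-1 + A\right)\right) S A - 5}{5} = \frac{\left(\frac{1}{4 + A} - \left(-2 + 2 A\right)\right) S A - 5}{5} = \frac{\left(2 + \frac{1}{4 + A} - 2 A\right) S A - 5}{5} = \frac{S \left(2 + \frac{1}{4 + A} - 2 A\right) A - 5}{5} = \frac{A S \left(2 + \frac{1}{4 + A} - 2 A\right) - 5}{5} = \frac{-5 + A S \left(2 + \frac{1}{4 + A} - 2 A\right)}{5} = -1 + \frac{A S \left(2 + \frac{1}{4 + A} - 2 A\right)}{5}$)
$L{\left(-3,2 \right)} \left(-1454\right) = \frac{-20 - 10 - - 18 \cdot 2^{2} - - 6 \cdot 2^{3} + 9 \cdot 2 \left(-3\right)}{5 \left(4 + 2\right)} \left(-1454\right) = \frac{-20 - 10 - \left(-18\right) 4 - \left(-6\right) 8 - 54}{5 \cdot 6} \left(-1454\right) = \frac{1}{5} \cdot \frac{1}{6} \left(-20 - 10 + 72 + 48 - 54\right) \left(-1454\right) = \frac{1}{5} \cdot \frac{1}{6} \cdot 36 \left(-1454\right) = \frac{6}{5} \left(-1454\right) = - \frac{8724}{5}$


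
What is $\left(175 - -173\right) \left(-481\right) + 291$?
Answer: $-167097$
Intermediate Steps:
$\left(175 - -173\right) \left(-481\right) + 291 = \left(175 + 173\right) \left(-481\right) + 291 = 348 \left(-481\right) + 291 = -167388 + 291 = -167097$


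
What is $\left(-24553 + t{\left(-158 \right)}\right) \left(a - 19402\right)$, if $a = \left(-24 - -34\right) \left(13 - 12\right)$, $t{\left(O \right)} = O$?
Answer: $479195712$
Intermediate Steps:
$a = 10$ ($a = \left(-24 + 34\right) 1 = 10 \cdot 1 = 10$)
$\left(-24553 + t{\left(-158 \right)}\right) \left(a - 19402\right) = \left(-24553 - 158\right) \left(10 - 19402\right) = \left(-24711\right) \left(-19392\right) = 479195712$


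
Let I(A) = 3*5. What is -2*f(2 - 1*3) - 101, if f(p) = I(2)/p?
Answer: -71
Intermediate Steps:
I(A) = 15
f(p) = 15/p
-2*f(2 - 1*3) - 101 = -30/(2 - 1*3) - 101 = -30/(2 - 3) - 101 = -30/(-1) - 101 = -30*(-1) - 101 = -2*(-15) - 101 = 30 - 101 = -71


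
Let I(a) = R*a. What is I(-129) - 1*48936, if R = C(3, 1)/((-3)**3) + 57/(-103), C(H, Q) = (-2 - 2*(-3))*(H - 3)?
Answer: -5033055/103 ≈ -48865.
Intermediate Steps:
C(H, Q) = -12 + 4*H (C(H, Q) = (-2 + 6)*(-3 + H) = 4*(-3 + H) = -12 + 4*H)
R = -57/103 (R = (-12 + 4*3)/((-3)**3) + 57/(-103) = (-12 + 12)/(-27) + 57*(-1/103) = 0*(-1/27) - 57/103 = 0 - 57/103 = -57/103 ≈ -0.55340)
I(a) = -57*a/103
I(-129) - 1*48936 = -57/103*(-129) - 1*48936 = 7353/103 - 48936 = -5033055/103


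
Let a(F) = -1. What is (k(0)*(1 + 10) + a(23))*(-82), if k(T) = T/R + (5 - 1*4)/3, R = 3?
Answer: -656/3 ≈ -218.67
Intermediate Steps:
k(T) = ⅓ + T/3 (k(T) = T/3 + (5 - 1*4)/3 = T*(⅓) + (5 - 4)*(⅓) = T/3 + 1*(⅓) = T/3 + ⅓ = ⅓ + T/3)
(k(0)*(1 + 10) + a(23))*(-82) = ((⅓ + (⅓)*0)*(1 + 10) - 1)*(-82) = ((⅓ + 0)*11 - 1)*(-82) = ((⅓)*11 - 1)*(-82) = (11/3 - 1)*(-82) = (8/3)*(-82) = -656/3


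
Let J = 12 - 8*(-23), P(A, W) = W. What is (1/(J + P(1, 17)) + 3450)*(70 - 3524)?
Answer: -2538175354/213 ≈ -1.1916e+7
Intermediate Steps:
J = 196 (J = 12 + 184 = 196)
(1/(J + P(1, 17)) + 3450)*(70 - 3524) = (1/(196 + 17) + 3450)*(70 - 3524) = (1/213 + 3450)*(-3454) = (734851/213)*(-3454) = -2538175354/213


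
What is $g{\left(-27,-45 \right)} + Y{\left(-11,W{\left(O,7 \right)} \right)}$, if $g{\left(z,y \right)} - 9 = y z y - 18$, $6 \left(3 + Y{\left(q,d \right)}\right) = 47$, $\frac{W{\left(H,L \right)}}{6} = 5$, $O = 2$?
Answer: $- \frac{328075}{6} \approx -54679.0$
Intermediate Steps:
$W{\left(H,L \right)} = 30$ ($W{\left(H,L \right)} = 6 \cdot 5 = 30$)
$Y{\left(q,d \right)} = \frac{29}{6}$ ($Y{\left(q,d \right)} = -3 + \frac{1}{6} \cdot 47 = -3 + \frac{47}{6} = \frac{29}{6}$)
$g{\left(z,y \right)} = -9 + z y^{2}$ ($g{\left(z,y \right)} = 9 + \left(y z y - 18\right) = 9 + \left(z y^{2} - 18\right) = 9 + \left(-18 + z y^{2}\right) = -9 + z y^{2}$)
$g{\left(-27,-45 \right)} + Y{\left(-11,W{\left(O,7 \right)} \right)} = \left(-9 - 27 \left(-45\right)^{2}\right) + \frac{29}{6} = \left(-9 - 54675\right) + \frac{29}{6} = -54684 + \frac{29}{6} = - \frac{328075}{6}$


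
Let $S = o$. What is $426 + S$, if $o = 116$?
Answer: $542$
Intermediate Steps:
$S = 116$
$426 + S = 426 + 116 = 542$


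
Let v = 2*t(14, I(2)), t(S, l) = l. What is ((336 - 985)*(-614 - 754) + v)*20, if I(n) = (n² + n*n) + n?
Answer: 17757040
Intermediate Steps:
I(n) = n + 2*n² (I(n) = (n² + n²) + n = 2*n² + n = n + 2*n²)
v = 20 (v = 2*(2*(1 + 2*2)) = 2*(2*(1 + 4)) = 2*(2*5) = 2*10 = 20)
((336 - 985)*(-614 - 754) + v)*20 = ((336 - 985)*(-614 - 754) + 20)*20 = (-649*(-1368) + 20)*20 = (887832 + 20)*20 = 887852*20 = 17757040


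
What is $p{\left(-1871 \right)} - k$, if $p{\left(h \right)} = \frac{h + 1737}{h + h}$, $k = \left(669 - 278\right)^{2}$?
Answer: $- \frac{286040284}{1871} \approx -1.5288 \cdot 10^{5}$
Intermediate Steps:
$k = 152881$ ($k = 391^{2} = 152881$)
$p{\left(h \right)} = \frac{1737 + h}{2 h}$
$p{\left(-1871 \right)} - k = \frac{1737 - 1871}{2 \left(-1871\right)} - 152881 = \frac{1}{2} \left(- \frac{1}{1871}\right) \left(-134\right) - 152881 = \frac{67}{1871} - 152881 = - \frac{286040284}{1871}$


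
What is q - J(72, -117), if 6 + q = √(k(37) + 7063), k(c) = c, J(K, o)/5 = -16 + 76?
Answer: -306 + 10*√71 ≈ -221.74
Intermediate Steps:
J(K, o) = 300 (J(K, o) = 5*(-16 + 76) = 5*60 = 300)
q = -6 + 10*√71 (q = -6 + √(37 + 7063) = -6 + √7100 = -6 + 10*√71 ≈ 78.261)
q - J(72, -117) = (-6 + 10*√71) - 1*300 = (-6 + 10*√71) - 300 = -306 + 10*√71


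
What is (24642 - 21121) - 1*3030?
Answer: 491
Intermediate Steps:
(24642 - 21121) - 1*3030 = 3521 - 3030 = 491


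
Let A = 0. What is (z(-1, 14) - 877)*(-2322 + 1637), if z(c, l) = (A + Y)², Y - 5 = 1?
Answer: 576085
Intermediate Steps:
Y = 6 (Y = 5 + 1 = 6)
z(c, l) = 36 (z(c, l) = (0 + 6)² = 6² = 36)
(z(-1, 14) - 877)*(-2322 + 1637) = (36 - 877)*(-2322 + 1637) = -841*(-685) = 576085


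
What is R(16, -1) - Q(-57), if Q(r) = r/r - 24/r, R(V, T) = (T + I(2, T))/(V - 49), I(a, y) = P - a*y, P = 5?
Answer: -335/209 ≈ -1.6029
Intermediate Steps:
I(a, y) = 5 - a*y
R(V, T) = (5 - T)/(-49 + V) (R(V, T) = (T + (5 - 1*2*T))/(V - 49) = (T + (5 - 2*T))/(-49 + V) = (5 - T)/(-49 + V))
Q(r) = 1 - 24/r
R(16, -1) - Q(-57) = (5 - 1*(-1))/(-49 + 16) - (-24 - 57)/(-57) = (5 + 1)/(-33) - (-1)*(-81)/57 = -1/33*6 - 1*27/19 = -2/11 - 27/19 = -335/209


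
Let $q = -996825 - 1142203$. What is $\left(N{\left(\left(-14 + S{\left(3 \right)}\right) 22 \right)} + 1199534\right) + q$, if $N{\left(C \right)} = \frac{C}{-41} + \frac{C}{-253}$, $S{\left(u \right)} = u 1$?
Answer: $- \frac{885936374}{943} \approx -9.3949 \cdot 10^{5}$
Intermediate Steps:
$S{\left(u \right)} = u$
$N{\left(C \right)} = - \frac{294 C}{10373}$ ($N{\left(C \right)} = C \left(- \frac{1}{41}\right) + C \left(- \frac{1}{253}\right) = - \frac{C}{41} - \frac{C}{253} = - \frac{294 C}{10373}$)
$q = -2139028$ ($q = -996825 - 1142203 = -2139028$)
$\left(N{\left(\left(-14 + S{\left(3 \right)}\right) 22 \right)} + 1199534\right) + q = \left(- \frac{294 \left(-14 + 3\right) 22}{10373} + 1199534\right) - 2139028 = \left(- \frac{294 \left(\left(-11\right) 22\right)}{10373} + 1199534\right) - 2139028 = \left(\left(- \frac{294}{10373}\right) \left(-242\right) + 1199534\right) - 2139028 = \left(\frac{6468}{943} + 1199534\right) - 2139028 = \frac{1131167030}{943} - 2139028 = - \frac{885936374}{943}$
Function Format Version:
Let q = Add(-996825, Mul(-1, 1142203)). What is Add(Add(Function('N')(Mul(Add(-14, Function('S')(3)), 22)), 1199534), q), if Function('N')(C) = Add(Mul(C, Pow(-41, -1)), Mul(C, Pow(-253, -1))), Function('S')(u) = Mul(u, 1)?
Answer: Rational(-885936374, 943) ≈ -9.3949e+5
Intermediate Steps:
Function('S')(u) = u
Function('N')(C) = Mul(Rational(-294, 10373), C) (Function('N')(C) = Add(Mul(C, Rational(-1, 41)), Mul(C, Rational(-1, 253))) = Add(Mul(Rational(-1, 41), C), Mul(Rational(-1, 253), C)) = Mul(Rational(-294, 10373), C))
q = -2139028 (q = Add(-996825, -1142203) = -2139028)
Add(Add(Function('N')(Mul(Add(-14, Function('S')(3)), 22)), 1199534), q) = Add(Add(Mul(Rational(-294, 10373), Mul(Add(-14, 3), 22)), 1199534), -2139028) = Add(Add(Mul(Rational(-294, 10373), Mul(-11, 22)), 1199534), -2139028) = Add(Add(Mul(Rational(-294, 10373), -242), 1199534), -2139028) = Add(Add(Rational(6468, 943), 1199534), -2139028) = Add(Rational(1131167030, 943), -2139028) = Rational(-885936374, 943)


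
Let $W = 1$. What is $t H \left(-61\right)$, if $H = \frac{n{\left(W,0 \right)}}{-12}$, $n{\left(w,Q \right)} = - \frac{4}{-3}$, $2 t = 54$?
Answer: $183$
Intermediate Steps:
$t = 27$ ($t = \frac{1}{2} \cdot 54 = 27$)
$n{\left(w,Q \right)} = \frac{4}{3}$ ($n{\left(w,Q \right)} = \left(-4\right) \left(- \frac{1}{3}\right) = \frac{4}{3}$)
$H = - \frac{1}{9}$ ($H = \frac{4}{3 \left(-12\right)} = \frac{4}{3} \left(- \frac{1}{12}\right) = - \frac{1}{9} \approx -0.11111$)
$t H \left(-61\right) = 27 \left(- \frac{1}{9}\right) \left(-61\right) = \left(-3\right) \left(-61\right) = 183$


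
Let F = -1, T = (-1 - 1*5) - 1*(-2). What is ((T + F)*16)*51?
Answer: -4080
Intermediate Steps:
T = -4 (T = (-1 - 5) + 2 = -6 + 2 = -4)
((T + F)*16)*51 = ((-4 - 1)*16)*51 = -5*16*51 = -80*51 = -4080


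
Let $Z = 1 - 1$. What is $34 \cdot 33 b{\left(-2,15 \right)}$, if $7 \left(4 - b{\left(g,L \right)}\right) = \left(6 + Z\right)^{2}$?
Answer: $- \frac{8976}{7} \approx -1282.3$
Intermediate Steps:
$Z = 0$
$b{\left(g,L \right)} = - \frac{8}{7}$ ($b{\left(g,L \right)} = 4 - \frac{\left(6 + 0\right)^{2}}{7} = 4 - \frac{6^{2}}{7} = 4 - \frac{36}{7} = - \frac{8}{7}$)
$34 \cdot 33 b{\left(-2,15 \right)} = 34 \cdot 33 \left(- \frac{8}{7}\right) = 1122 \left(- \frac{8}{7}\right) = - \frac{8976}{7}$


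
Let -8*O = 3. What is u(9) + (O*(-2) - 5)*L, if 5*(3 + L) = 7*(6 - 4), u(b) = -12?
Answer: -223/20 ≈ -11.150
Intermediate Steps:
O = -3/8 (O = -1/8*3 = -3/8 ≈ -0.37500)
L = -1/5 (L = -3 + (7*(6 - 4))/5 = -3 + (7*2)/5 = -3 + (1/5)*14 = -3 + 14/5 = -1/5 ≈ -0.20000)
u(9) + (O*(-2) - 5)*L = -12 + (-3/8*(-2) - 5)*(-1/5) = -12 + (3/4 - 5)*(-1/5) = -12 - 17/4*(-1/5) = -12 + 17/20 = -223/20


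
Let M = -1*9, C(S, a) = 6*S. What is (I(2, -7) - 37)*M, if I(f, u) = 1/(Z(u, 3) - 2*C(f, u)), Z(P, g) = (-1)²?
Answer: 7668/23 ≈ 333.39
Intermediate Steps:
M = -9
Z(P, g) = 1
I(f, u) = 1/(1 - 12*f)
(I(2, -7) - 37)*M = (-1/(-1 + 12*2) - 37)*(-9) = (-1/(-1 + 24) - 37)*(-9) = (-1/23 - 37)*(-9) = -852/23*(-9) = 7668/23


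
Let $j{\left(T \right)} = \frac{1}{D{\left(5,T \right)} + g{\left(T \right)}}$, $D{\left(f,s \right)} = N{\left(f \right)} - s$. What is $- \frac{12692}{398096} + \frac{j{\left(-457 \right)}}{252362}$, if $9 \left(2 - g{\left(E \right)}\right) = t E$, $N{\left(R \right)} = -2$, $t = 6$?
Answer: $- \frac{914850585919}{28695116473540} \approx -0.031882$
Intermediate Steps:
$D{\left(f,s \right)} = -2 - s$
$g{\left(E \right)} = 2 - \frac{2 E}{3}$ ($g{\left(E \right)} = 2 - \frac{6 E}{9} = 2 - \frac{2 E}{3}$)
$j{\left(T \right)} = - \frac{3}{5 T}$ ($j{\left(T \right)} = \frac{1}{\left(-2 - T\right) - \left(-2 + \frac{2 T}{3}\right)} = \frac{1}{\left(- \frac{5}{3}\right) T} = - \frac{3}{5 T}$)
$- \frac{12692}{398096} + \frac{j{\left(-457 \right)}}{252362} = - \frac{12692}{398096} + \frac{\left(- \frac{3}{5}\right) \frac{1}{-457}}{252362} = \left(-12692\right) \frac{1}{398096} + \left(- \frac{3}{5}\right) \left(- \frac{1}{457}\right) \frac{1}{252362} = - \frac{3173}{99524} + \frac{3}{2285} \cdot \frac{1}{252362} = - \frac{3173}{99524} + \frac{3}{576647170} = - \frac{914850585919}{28695116473540}$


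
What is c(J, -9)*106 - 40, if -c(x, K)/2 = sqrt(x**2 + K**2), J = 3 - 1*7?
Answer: -40 - 212*sqrt(97) ≈ -2128.0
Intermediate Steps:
J = -4 (J = 3 - 7 = -4)
c(x, K) = -2*sqrt(K**2 + x**2) (c(x, K) = -2*sqrt(x**2 + K**2) = -2*sqrt(K**2 + x**2))
c(J, -9)*106 - 40 = -2*sqrt((-9)**2 + (-4)**2)*106 - 40 = -2*sqrt(81 + 16)*106 - 40 = -2*sqrt(97)*106 - 40 = -212*sqrt(97) - 40 = -40 - 212*sqrt(97)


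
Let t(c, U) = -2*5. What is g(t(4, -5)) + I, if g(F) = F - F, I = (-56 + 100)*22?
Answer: 968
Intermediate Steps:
t(c, U) = -10
I = 968 (I = 44*22 = 968)
g(F) = 0
g(t(4, -5)) + I = 0 + 968 = 968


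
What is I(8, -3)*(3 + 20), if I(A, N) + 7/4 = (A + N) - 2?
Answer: 115/4 ≈ 28.750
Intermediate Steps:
I(A, N) = -15/4 + A + N (I(A, N) = -7/4 + ((A + N) - 2) = -7/4 + (-2 + A + N) = -15/4 + A + N)
I(8, -3)*(3 + 20) = (-15/4 + 8 - 3)*(3 + 20) = (5/4)*23 = 115/4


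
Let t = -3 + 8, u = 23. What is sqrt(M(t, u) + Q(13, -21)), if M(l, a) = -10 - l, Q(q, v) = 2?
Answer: I*sqrt(13) ≈ 3.6056*I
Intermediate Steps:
t = 5
sqrt(M(t, u) + Q(13, -21)) = sqrt((-10 - 1*5) + 2) = sqrt((-10 - 5) + 2) = sqrt(-15 + 2) = sqrt(-13) = I*sqrt(13)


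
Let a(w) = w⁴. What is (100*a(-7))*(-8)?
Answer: -1920800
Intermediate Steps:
(100*a(-7))*(-8) = (100*(-7)⁴)*(-8) = (100*2401)*(-8) = 240100*(-8) = -1920800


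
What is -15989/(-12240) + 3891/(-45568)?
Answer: 42560057/34859520 ≈ 1.2209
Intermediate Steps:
-15989/(-12240) + 3891/(-45568) = -15989*(-1/12240) + 3891*(-1/45568) = 15989/12240 - 3891/45568 = 42560057/34859520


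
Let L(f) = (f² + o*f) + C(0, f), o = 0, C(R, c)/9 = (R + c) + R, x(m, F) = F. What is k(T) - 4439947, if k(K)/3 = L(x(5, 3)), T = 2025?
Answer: -4439839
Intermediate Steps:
C(R, c) = 9*c + 18*R (C(R, c) = 9*((R + c) + R) = 9*(c + 2*R) = 9*c + 18*R)
L(f) = f² + 9*f (L(f) = (f² + 0*f) + (9*f + 18*0) = (f² + 0) + (9*f + 0) = f² + 9*f)
k(K) = 108 (k(K) = 3*(3*(9 + 3)) = 3*(3*12) = 3*36 = 108)
k(T) - 4439947 = 108 - 4439947 = -4439839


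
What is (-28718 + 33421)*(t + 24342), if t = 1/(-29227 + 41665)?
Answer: 1423907543291/12438 ≈ 1.1448e+8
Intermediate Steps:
t = 1/12438 ≈ 8.0399e-5
(-28718 + 33421)*(t + 24342) = (-28718 + 33421)*(1/12438 + 24342) = 4703*(302765797/12438) = 1423907543291/12438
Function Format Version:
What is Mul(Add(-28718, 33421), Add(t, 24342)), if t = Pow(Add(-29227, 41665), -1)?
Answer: Rational(1423907543291, 12438) ≈ 1.1448e+8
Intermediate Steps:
t = Rational(1, 12438) (t = Pow(12438, -1) = Rational(1, 12438) ≈ 8.0399e-5)
Mul(Add(-28718, 33421), Add(t, 24342)) = Mul(Add(-28718, 33421), Add(Rational(1, 12438), 24342)) = Mul(4703, Rational(302765797, 12438)) = Rational(1423907543291, 12438)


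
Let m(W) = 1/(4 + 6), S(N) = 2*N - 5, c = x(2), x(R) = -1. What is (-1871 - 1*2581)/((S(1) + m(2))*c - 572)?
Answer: 2120/271 ≈ 7.8229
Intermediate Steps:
c = -1
S(N) = -5 + 2*N
m(W) = ⅒ (m(W) = 1/10 = ⅒)
(-1871 - 1*2581)/((S(1) + m(2))*c - 572) = (-1871 - 1*2581)/(((-5 + 2*1) + ⅒)*(-1) - 572) = (-1871 - 2581)/(((-5 + 2) + ⅒)*(-1) - 572) = -4452/((-3 + ⅒)*(-1) - 572) = -4452/(-29/10*(-1) - 572) = -4452/(29/10 - 572) = -4452/(-5691/10) = -4452*(-10/5691) = 2120/271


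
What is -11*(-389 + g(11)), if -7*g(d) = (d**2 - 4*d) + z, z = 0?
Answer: 4400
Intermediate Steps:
g(d) = -d**2/7 + 4*d/7 (g(d) = -((d**2 - 4*d) + 0)/7 = -(d**2 - 4*d)/7 = -d**2/7 + 4*d/7)
-11*(-389 + g(11)) = -11*(-389 + (1/7)*11*(4 - 1*11)) = -11*(-389 + (1/7)*11*(4 - 11)) = -11*(-389 + (1/7)*11*(-7)) = -11*(-389 - 11) = -11*(-400) = 4400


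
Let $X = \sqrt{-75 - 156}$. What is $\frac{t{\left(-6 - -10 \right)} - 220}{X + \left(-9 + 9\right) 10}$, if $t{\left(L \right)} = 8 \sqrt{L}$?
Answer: $\frac{68 i \sqrt{231}}{77} \approx 13.422 i$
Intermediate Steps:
$X = i \sqrt{231}$ ($X = \sqrt{-231} = i \sqrt{231} \approx 15.199 i$)
$\frac{t{\left(-6 - -10 \right)} - 220}{X + \left(-9 + 9\right) 10} = \frac{8 \sqrt{-6 - -10} - 220}{i \sqrt{231} + \left(-9 + 9\right) 10} = \frac{8 \sqrt{-6 + 10} - 220}{i \sqrt{231} + 0 \cdot 10} = \frac{8 \sqrt{4} - 220}{i \sqrt{231} + 0} = \frac{8 \cdot 2 - 220}{i \sqrt{231}} = \left(16 - 220\right) \left(- \frac{i \sqrt{231}}{231}\right) = - 204 \left(- \frac{i \sqrt{231}}{231}\right) = \frac{68 i \sqrt{231}}{77}$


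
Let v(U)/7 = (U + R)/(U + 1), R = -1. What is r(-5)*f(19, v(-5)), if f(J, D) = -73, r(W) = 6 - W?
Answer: -803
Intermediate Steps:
v(U) = 7*(-1 + U)/(1 + U) (v(U) = 7*((U - 1)/(U + 1)) = 7*((-1 + U)/(1 + U)) = 7*(-1 + U)/(1 + U))
r(-5)*f(19, v(-5)) = (6 - 1*(-5))*(-73) = (6 + 5)*(-73) = 11*(-73) = -803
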